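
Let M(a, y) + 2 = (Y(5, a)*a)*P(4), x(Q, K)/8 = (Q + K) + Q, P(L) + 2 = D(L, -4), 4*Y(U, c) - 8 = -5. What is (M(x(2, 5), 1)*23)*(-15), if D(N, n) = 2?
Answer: 690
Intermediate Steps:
Y(U, c) = 3/4 (Y(U, c) = 2 + (1/4)*(-5) = 2 - 5/4 = 3/4)
P(L) = 0 (P(L) = -2 + 2 = 0)
x(Q, K) = 8*K + 16*Q (x(Q, K) = 8*((Q + K) + Q) = 8*((K + Q) + Q) = 8*(K + 2*Q) = 8*K + 16*Q)
M(a, y) = -2 (M(a, y) = -2 + (3*a/4)*0 = -2 + 0 = -2)
(M(x(2, 5), 1)*23)*(-15) = -2*23*(-15) = -46*(-15) = 690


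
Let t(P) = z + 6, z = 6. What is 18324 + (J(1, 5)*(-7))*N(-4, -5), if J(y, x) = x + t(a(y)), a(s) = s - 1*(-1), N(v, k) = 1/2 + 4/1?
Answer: 35577/2 ≈ 17789.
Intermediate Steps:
N(v, k) = 9/2 (N(v, k) = 1*(1/2) + 4*1 = 1/2 + 4 = 9/2)
a(s) = 1 + s (a(s) = s + 1 = 1 + s)
t(P) = 12 (t(P) = 6 + 6 = 12)
J(y, x) = 12 + x (J(y, x) = x + 12 = 12 + x)
18324 + (J(1, 5)*(-7))*N(-4, -5) = 18324 + ((12 + 5)*(-7))*(9/2) = 18324 + (17*(-7))*(9/2) = 18324 - 119*9/2 = 18324 - 1071/2 = 35577/2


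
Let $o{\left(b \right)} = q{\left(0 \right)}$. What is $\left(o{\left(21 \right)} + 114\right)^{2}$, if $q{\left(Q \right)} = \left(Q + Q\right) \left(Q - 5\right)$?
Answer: $12996$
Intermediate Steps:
$q{\left(Q \right)} = 2 Q \left(-5 + Q\right)$
$o{\left(b \right)} = 0$ ($o{\left(b \right)} = 2 \cdot 0 \left(-5 + 0\right) = 2 \cdot 0 \left(-5\right) = 0$)
$\left(o{\left(21 \right)} + 114\right)^{2} = \left(0 + 114\right)^{2} = 114^{2} = 12996$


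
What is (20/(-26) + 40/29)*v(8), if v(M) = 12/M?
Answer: 345/377 ≈ 0.91512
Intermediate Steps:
(20/(-26) + 40/29)*v(8) = (20/(-26) + 40/29)*(12/8) = (20*(-1/26) + 40*(1/29))*(12*(1/8)) = (-10/13 + 40/29)*(3/2) = (230/377)*(3/2) = 345/377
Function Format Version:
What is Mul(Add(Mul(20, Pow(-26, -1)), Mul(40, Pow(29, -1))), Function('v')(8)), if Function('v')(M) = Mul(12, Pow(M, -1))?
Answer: Rational(345, 377) ≈ 0.91512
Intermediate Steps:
Mul(Add(Mul(20, Pow(-26, -1)), Mul(40, Pow(29, -1))), Function('v')(8)) = Mul(Add(Mul(20, Pow(-26, -1)), Mul(40, Pow(29, -1))), Mul(12, Pow(8, -1))) = Mul(Add(Mul(20, Rational(-1, 26)), Mul(40, Rational(1, 29))), Mul(12, Rational(1, 8))) = Mul(Add(Rational(-10, 13), Rational(40, 29)), Rational(3, 2)) = Mul(Rational(230, 377), Rational(3, 2)) = Rational(345, 377)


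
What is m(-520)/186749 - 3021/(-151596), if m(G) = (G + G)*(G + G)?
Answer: 54843467443/9436800468 ≈ 5.8117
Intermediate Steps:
m(G) = 4*G² (m(G) = (2*G)*(2*G) = 4*G²)
m(-520)/186749 - 3021/(-151596) = (4*(-520)²)/186749 - 3021/(-151596) = (4*270400)*(1/186749) - 3021*(-1/151596) = 1081600*(1/186749) + 1007/50532 = 1081600/186749 + 1007/50532 = 54843467443/9436800468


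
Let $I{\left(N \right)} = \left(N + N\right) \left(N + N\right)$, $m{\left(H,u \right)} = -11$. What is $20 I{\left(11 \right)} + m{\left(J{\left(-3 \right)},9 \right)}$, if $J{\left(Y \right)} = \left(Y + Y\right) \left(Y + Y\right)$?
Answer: $9669$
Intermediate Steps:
$J{\left(Y \right)} = 4 Y^{2}$ ($J{\left(Y \right)} = 2 Y 2 Y = 4 Y^{2}$)
$I{\left(N \right)} = 4 N^{2}$ ($I{\left(N \right)} = 2 N 2 N = 4 N^{2}$)
$20 I{\left(11 \right)} + m{\left(J{\left(-3 \right)},9 \right)} = 20 \cdot 4 \cdot 11^{2} - 11 = 20 \cdot 4 \cdot 121 - 11 = 20 \cdot 484 - 11 = 9680 - 11 = 9669$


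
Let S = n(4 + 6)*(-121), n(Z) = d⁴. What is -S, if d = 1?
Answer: 121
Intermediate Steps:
n(Z) = 1 (n(Z) = 1⁴ = 1)
S = -121 (S = 1*(-121) = -121)
-S = -1*(-121) = 121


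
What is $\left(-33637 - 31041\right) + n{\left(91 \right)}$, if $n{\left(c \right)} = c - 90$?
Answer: $-64677$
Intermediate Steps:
$n{\left(c \right)} = -90 + c$ ($n{\left(c \right)} = c - 90 = -90 + c$)
$\left(-33637 - 31041\right) + n{\left(91 \right)} = \left(-33637 - 31041\right) + \left(-90 + 91\right) = -64678 + 1 = -64677$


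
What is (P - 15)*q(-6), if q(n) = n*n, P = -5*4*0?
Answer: -540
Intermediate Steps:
P = 0 (P = -20*0 = 0)
q(n) = n²
(P - 15)*q(-6) = (0 - 15)*(-6)² = -15*36 = -540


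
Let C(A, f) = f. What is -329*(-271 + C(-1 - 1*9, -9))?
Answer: 92120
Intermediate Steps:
-329*(-271 + C(-1 - 1*9, -9)) = -329*(-271 - 9) = -329*(-280) = 92120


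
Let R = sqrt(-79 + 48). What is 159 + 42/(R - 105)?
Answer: 876747/5528 - 21*I*sqrt(31)/5528 ≈ 158.6 - 0.021151*I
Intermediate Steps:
R = I*sqrt(31) (R = sqrt(-31) = I*sqrt(31) ≈ 5.5678*I)
159 + 42/(R - 105) = 159 + 42/(I*sqrt(31) - 105) = 159 + 42/(-105 + I*sqrt(31))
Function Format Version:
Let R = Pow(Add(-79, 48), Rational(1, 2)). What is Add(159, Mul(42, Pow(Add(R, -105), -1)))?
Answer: Add(Rational(876747, 5528), Mul(Rational(-21, 5528), I, Pow(31, Rational(1, 2)))) ≈ Add(158.60, Mul(-0.021151, I))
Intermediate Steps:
R = Mul(I, Pow(31, Rational(1, 2))) (R = Pow(-31, Rational(1, 2)) = Mul(I, Pow(31, Rational(1, 2))) ≈ Mul(5.5678, I))
Add(159, Mul(42, Pow(Add(R, -105), -1))) = Add(159, Mul(42, Pow(Add(Mul(I, Pow(31, Rational(1, 2))), -105), -1))) = Add(159, Mul(42, Pow(Add(-105, Mul(I, Pow(31, Rational(1, 2)))), -1)))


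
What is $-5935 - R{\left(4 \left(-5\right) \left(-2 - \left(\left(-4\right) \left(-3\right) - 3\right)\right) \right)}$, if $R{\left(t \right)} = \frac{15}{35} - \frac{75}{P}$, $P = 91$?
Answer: $- \frac{540049}{91} \approx -5934.6$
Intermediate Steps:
$R{\left(t \right)} = - \frac{36}{91}$ ($R{\left(t \right)} = \frac{15}{35} - \frac{75}{91} = 15 \cdot \frac{1}{35} - \frac{75}{91} = \frac{3}{7} - \frac{75}{91} = - \frac{36}{91}$)
$-5935 - R{\left(4 \left(-5\right) \left(-2 - \left(\left(-4\right) \left(-3\right) - 3\right)\right) \right)} = -5935 - - \frac{36}{91} = -5935 + \frac{36}{91} = - \frac{540049}{91}$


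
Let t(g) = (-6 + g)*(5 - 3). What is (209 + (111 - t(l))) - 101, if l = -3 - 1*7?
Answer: 251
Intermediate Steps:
l = -10 (l = -3 - 7 = -10)
t(g) = -12 + 2*g (t(g) = (-6 + g)*2 = -12 + 2*g)
(209 + (111 - t(l))) - 101 = (209 + (111 - (-12 + 2*(-10)))) - 101 = (209 + (111 - (-12 - 20))) - 101 = (209 + (111 - 1*(-32))) - 101 = (209 + (111 + 32)) - 101 = (209 + 143) - 101 = 352 - 101 = 251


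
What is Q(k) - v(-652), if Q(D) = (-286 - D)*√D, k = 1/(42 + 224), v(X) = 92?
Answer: -92 - 76077*√266/70756 ≈ -109.54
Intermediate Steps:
k = 1/266 ≈ 0.0037594
Q(D) = √D*(-286 - D)
Q(k) - v(-652) = √(1/266)*(-286 - 1*1/266) - 1*92 = (√266/266)*(-286 - 1/266) - 92 = (√266/266)*(-76077/266) - 92 = -76077*√266/70756 - 92 = -92 - 76077*√266/70756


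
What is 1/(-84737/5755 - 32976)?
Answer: -5755/189861617 ≈ -3.0312e-5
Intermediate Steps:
1/(-84737/5755 - 32976) = 1/(-189861617/5755) = -5755/189861617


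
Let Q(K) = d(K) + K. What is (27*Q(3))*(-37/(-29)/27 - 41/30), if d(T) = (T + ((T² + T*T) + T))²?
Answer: -5981649/290 ≈ -20626.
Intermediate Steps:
d(T) = (2*T + 2*T²)² (d(T) = (T + ((T² + T²) + T))² = (T + (2*T² + T))² = (T + (T + 2*T²))² = (2*T + 2*T²)²)
Q(K) = K + 4*K²*(1 + K)² (Q(K) = 4*K²*(1 + K)² + K = K + 4*K²*(1 + K)²)
(27*Q(3))*(-37/(-29)/27 - 41/30) = (27*(3*(1 + 4*3*(1 + 3)²)))*(-37/(-29)/27 - 41/30) = (27*(3*(1 + 4*3*4²)))*(-37*(-1/29)*(1/27) - 41*1/30) = (27*(3*(1 + 4*3*16)))*((37/29)*(1/27) - 41/30) = (27*(3*(1 + 192)))*(37/783 - 41/30) = (27*(3*193))*(-10331/7830) = (27*579)*(-10331/7830) = 15633*(-10331/7830) = -5981649/290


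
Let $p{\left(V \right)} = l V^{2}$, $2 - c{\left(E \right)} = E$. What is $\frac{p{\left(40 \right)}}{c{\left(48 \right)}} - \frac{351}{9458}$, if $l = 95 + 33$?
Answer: $- \frac{968507273}{217534} \approx -4452.2$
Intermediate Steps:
$c{\left(E \right)} = 2 - E$
$l = 128$
$p{\left(V \right)} = 128 V^{2}$
$\frac{p{\left(40 \right)}}{c{\left(48 \right)}} - \frac{351}{9458} = \frac{128 \cdot 40^{2}}{2 - 48} - \frac{351}{9458} = \frac{128 \cdot 1600}{2 - 48} - \frac{351}{9458} = \frac{204800}{-46} - \frac{351}{9458} = 204800 \left(- \frac{1}{46}\right) - \frac{351}{9458} = - \frac{102400}{23} - \frac{351}{9458} = - \frac{968507273}{217534}$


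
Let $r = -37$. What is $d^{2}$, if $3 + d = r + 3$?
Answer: $1369$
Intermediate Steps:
$d = -37$ ($d = -3 + \left(-37 + 3\right) = -3 - 34 = -37$)
$d^{2} = \left(-37\right)^{2} = 1369$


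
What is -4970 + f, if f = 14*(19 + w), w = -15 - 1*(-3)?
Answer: -4872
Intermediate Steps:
w = -12 (w = -15 + 3 = -12)
f = 98 (f = 14*(19 - 12) = 14*7 = 98)
-4970 + f = -4970 + 98 = -4872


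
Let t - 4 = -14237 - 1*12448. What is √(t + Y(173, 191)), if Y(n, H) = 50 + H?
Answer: 2*I*√6610 ≈ 162.6*I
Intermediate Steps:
t = -26681 (t = 4 + (-14237 - 1*12448) = 4 + (-14237 - 12448) = 4 - 26685 = -26681)
√(t + Y(173, 191)) = √(-26681 + (50 + 191)) = √(-26681 + 241) = √(-26440) = 2*I*√6610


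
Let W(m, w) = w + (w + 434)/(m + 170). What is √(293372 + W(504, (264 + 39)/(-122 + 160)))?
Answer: √48112556152443/12806 ≈ 541.65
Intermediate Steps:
W(m, w) = w + (434 + w)/(170 + m)
√(293372 + W(504, (264 + 39)/(-122 + 160))) = √(293372 + (434 + 171*((264 + 39)/(-122 + 160)) + 504*((264 + 39)/(-122 + 160)))/(170 + 504)) = √(293372 + (434 + 171*(303/38) + 504*(303/38))/674) = √(293372 + (434 + 2727/2 + 76356/19)/674) = √(293372 + (1/674)*(221017/38)) = √(293372 + 221017/25612) = √(7514064681/25612) = √48112556152443/12806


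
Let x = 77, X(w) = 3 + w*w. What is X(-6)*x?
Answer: 3003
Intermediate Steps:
X(w) = 3 + w²
X(-6)*x = (3 + (-6)²)*77 = (3 + 36)*77 = 39*77 = 3003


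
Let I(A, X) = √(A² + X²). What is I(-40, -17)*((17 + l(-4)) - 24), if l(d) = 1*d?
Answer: -11*√1889 ≈ -478.09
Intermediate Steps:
l(d) = d
I(-40, -17)*((17 + l(-4)) - 24) = √((-40)² + (-17)²)*((17 - 4) - 24) = √(1600 + 289)*(13 - 24) = √1889*(-11) = -11*√1889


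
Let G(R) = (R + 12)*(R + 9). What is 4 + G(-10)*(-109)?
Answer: 222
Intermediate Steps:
G(R) = (9 + R)*(12 + R) (G(R) = (12 + R)*(9 + R) = (9 + R)*(12 + R))
4 + G(-10)*(-109) = 4 + (108 + (-10)² + 21*(-10))*(-109) = 4 + (108 + 100 - 210)*(-109) = 4 - 2*(-109) = 4 + 218 = 222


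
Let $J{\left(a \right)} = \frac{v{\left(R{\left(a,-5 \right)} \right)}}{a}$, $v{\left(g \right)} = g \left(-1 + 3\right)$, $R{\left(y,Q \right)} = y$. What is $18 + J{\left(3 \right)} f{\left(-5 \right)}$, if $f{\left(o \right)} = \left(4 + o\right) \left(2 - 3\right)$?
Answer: $20$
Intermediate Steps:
$v{\left(g \right)} = 2 g$ ($v{\left(g \right)} = g 2 = 2 g$)
$J{\left(a \right)} = 2$ ($J{\left(a \right)} = \frac{2 a}{a} = 2$)
$f{\left(o \right)} = -4 - o$ ($f{\left(o \right)} = \left(4 + o\right) \left(-1\right) = -4 - o$)
$18 + J{\left(3 \right)} f{\left(-5 \right)} = 18 + 2 \left(-4 - -5\right) = 18 + 2 \left(-4 + 5\right) = 18 + 2 \cdot 1 = 18 + 2 = 20$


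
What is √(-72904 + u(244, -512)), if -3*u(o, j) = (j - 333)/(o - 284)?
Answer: I*√10499190/12 ≈ 270.02*I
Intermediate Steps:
u(o, j) = -(-333 + j)/(3*(-284 + o)) (u(o, j) = -(j - 333)/(3*(o - 284)) = -(-333 + j)/(3*(-284 + o)))
√(-72904 + u(244, -512)) = √(-72904 + (333 - 1*(-512))/(3*(-284 + 244))) = √(-72904 + (⅓)*(333 + 512)/(-40)) = √(-72904 + (⅓)*(-1/40)*845) = √(-72904 - 169/24) = √(-1749865/24) = I*√10499190/12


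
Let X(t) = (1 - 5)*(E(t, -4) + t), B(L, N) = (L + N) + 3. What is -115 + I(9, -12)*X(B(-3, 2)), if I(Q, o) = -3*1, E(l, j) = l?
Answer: -67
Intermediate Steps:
B(L, N) = 3 + L + N
I(Q, o) = -3
X(t) = -8*t (X(t) = (1 - 5)*(t + t) = -8*t)
-115 + I(9, -12)*X(B(-3, 2)) = -115 - (-24)*(3 - 3 + 2) = -115 - (-24)*2 = -115 - 3*(-16) = -115 + 48 = -67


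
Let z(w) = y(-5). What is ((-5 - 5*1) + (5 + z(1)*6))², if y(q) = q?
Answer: 1225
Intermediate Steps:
z(w) = -5
((-5 - 5*1) + (5 + z(1)*6))² = ((-5 - 5*1) + (5 - 5*6))² = ((-5 - 5) + (5 - 30))² = (-10 - 25)² = (-35)² = 1225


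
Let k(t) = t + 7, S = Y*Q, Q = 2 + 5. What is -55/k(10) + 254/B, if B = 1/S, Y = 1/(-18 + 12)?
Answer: -15278/51 ≈ -299.57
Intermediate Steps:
Y = -⅙ (Y = 1/(-6) = -⅙ ≈ -0.16667)
Q = 7
S = -7/6 (S = -⅙*7 = -7/6 ≈ -1.1667)
k(t) = 7 + t
B = -6/7 (B = 1/(-7/6) = -6/7 ≈ -0.85714)
-55/k(10) + 254/B = -55/(7 + 10) + 254/(-6/7) = -55/17 + 254*(-7/6) = -55*1/17 - 889/3 = -55/17 - 889/3 = -15278/51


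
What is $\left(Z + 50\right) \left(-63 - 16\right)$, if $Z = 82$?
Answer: $-10428$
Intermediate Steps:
$\left(Z + 50\right) \left(-63 - 16\right) = \left(82 + 50\right) \left(-63 - 16\right) = 132 \left(-79\right) = -10428$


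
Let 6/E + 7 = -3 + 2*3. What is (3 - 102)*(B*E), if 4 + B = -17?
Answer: -6237/2 ≈ -3118.5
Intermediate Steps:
B = -21 (B = -4 - 17 = -21)
E = -3/2 (E = 6/(-7 + (-3 + 2*3)) = 6/(-7 + (-3 + 6)) = 6/(-7 + 3) = 6/(-4) = 6*(-¼) = -3/2 ≈ -1.5000)
(3 - 102)*(B*E) = (3 - 102)*(-21*(-3/2)) = -99*63/2 = -6237/2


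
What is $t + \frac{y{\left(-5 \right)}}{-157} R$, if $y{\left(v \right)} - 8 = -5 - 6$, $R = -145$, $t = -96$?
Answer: $- \frac{15507}{157} \approx -98.771$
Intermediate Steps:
$y{\left(v \right)} = -3$ ($y{\left(v \right)} = 8 - 11 = -3$)
$t + \frac{y{\left(-5 \right)}}{-157} R = -96 + - \frac{3}{-157} \left(-145\right) = -96 + \left(-3\right) \left(- \frac{1}{157}\right) \left(-145\right) = -96 + \frac{3}{157} \left(-145\right) = -96 - \frac{435}{157} = - \frac{15507}{157}$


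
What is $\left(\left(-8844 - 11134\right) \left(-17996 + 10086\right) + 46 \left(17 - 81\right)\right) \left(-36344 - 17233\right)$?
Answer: $-8466400199772$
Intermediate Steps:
$\left(\left(-8844 - 11134\right) \left(-17996 + 10086\right) + 46 \left(17 - 81\right)\right) \left(-36344 - 17233\right) = \left(\left(-19978\right) \left(-7910\right) + 46 \left(-64\right)\right) \left(-53577\right) = \left(158025980 - 2944\right) \left(-53577\right) = 158023036 \left(-53577\right) = -8466400199772$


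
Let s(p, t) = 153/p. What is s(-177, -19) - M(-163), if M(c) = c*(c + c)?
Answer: -3135193/59 ≈ -53139.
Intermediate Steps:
M(c) = 2*c² (M(c) = c*(2*c) = 2*c²)
s(-177, -19) - M(-163) = 153/(-177) - 2*(-163)² = 153*(-1/177) - 2*26569 = -51/59 - 1*53138 = -51/59 - 53138 = -3135193/59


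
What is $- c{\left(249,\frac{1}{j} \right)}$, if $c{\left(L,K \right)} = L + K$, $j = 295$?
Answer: $- \frac{73456}{295} \approx -249.0$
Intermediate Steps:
$c{\left(L,K \right)} = K + L$
$- c{\left(249,\frac{1}{j} \right)} = - (\frac{1}{295} + 249) = \left(-1\right) \frac{73456}{295} = - \frac{73456}{295}$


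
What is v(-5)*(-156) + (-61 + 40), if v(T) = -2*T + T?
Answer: -801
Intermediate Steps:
v(T) = -T
v(-5)*(-156) + (-61 + 40) = -1*(-5)*(-156) + (-61 + 40) = 5*(-156) - 21 = -780 - 21 = -801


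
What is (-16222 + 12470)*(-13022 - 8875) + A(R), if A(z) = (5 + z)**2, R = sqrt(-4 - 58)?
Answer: 82157507 + 10*I*sqrt(62) ≈ 8.2158e+7 + 78.74*I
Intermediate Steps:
R = I*sqrt(62) (R = sqrt(-62) = I*sqrt(62) ≈ 7.874*I)
(-16222 + 12470)*(-13022 - 8875) + A(R) = (-16222 + 12470)*(-13022 - 8875) + (5 + I*sqrt(62))**2 = -3752*(-21897) + (5 + I*sqrt(62))**2 = 82157544 + (5 + I*sqrt(62))**2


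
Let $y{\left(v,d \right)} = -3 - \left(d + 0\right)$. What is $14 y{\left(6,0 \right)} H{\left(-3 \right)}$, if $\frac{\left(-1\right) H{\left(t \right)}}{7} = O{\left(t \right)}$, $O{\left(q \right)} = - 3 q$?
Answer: $2646$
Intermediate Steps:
$y{\left(v,d \right)} = -3 - d$
$H{\left(t \right)} = 21 t$ ($H{\left(t \right)} = - 7 \left(- 3 t\right) = 21 t$)
$14 y{\left(6,0 \right)} H{\left(-3 \right)} = 14 \left(-3 - 0\right) 21 \left(-3\right) = 14 \left(-3 + 0\right) \left(-63\right) = 14 \left(-3\right) \left(-63\right) = \left(-42\right) \left(-63\right) = 2646$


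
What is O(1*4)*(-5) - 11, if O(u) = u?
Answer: -31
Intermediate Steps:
O(1*4)*(-5) - 11 = (1*4)*(-5) - 11 = 4*(-5) - 11 = -20 - 11 = -31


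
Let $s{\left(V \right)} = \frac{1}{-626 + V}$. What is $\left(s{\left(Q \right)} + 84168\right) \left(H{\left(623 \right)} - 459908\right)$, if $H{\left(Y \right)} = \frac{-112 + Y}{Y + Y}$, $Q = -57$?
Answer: $- \frac{4706068917404393}{121574} \approx -3.8709 \cdot 10^{10}$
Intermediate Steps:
$H{\left(Y \right)} = \frac{-112 + Y}{2 Y}$
$\left(s{\left(Q \right)} + 84168\right) \left(H{\left(623 \right)} - 459908\right) = \left(\frac{1}{-626 - 57} + 84168\right) \left(\frac{-112 + 623}{2 \cdot 623} - 459908\right) = \left(\frac{1}{-683} + 84168\right) \left(\frac{1}{2} \cdot \frac{1}{623} \cdot 511 - 459908\right) = \left(- \frac{1}{683} + 84168\right) \left(\frac{73}{178} - 459908\right) = \frac{57486743}{683} \left(- \frac{81863551}{178}\right) = - \frac{4706068917404393}{121574}$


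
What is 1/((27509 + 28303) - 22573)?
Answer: 1/33239 ≈ 3.0085e-5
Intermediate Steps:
1/((27509 + 28303) - 22573) = 1/(55812 - 22573) = 1/33239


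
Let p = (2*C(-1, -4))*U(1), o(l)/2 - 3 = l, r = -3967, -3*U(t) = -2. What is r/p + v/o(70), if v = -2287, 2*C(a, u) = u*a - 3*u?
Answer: -905365/2336 ≈ -387.57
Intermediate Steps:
U(t) = 2/3 (U(t) = -1/3*(-2) = 2/3)
C(a, u) = -3*u/2 + a*u/2 (C(a, u) = (u*a - 3*u)/2 = (a*u - 3*u)/2 = (-3*u + a*u)/2 = -3*u/2 + a*u/2)
o(l) = 6 + 2*l
p = 32/3 (p = (2*((1/2)*(-4)*(-3 - 1)))*(2/3) = (2*((1/2)*(-4)*(-4)))*(2/3) = (2*8)*(2/3) = 16*(2/3) = 32/3 ≈ 10.667)
r/p + v/o(70) = -3967/32/3 - 2287/(6 + 2*70) = -3967*3/32 - 2287/(6 + 140) = -11901/32 - 2287/146 = -905365/2336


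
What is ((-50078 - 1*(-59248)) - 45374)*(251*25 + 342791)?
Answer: -12637585464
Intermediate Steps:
((-50078 - 1*(-59248)) - 45374)*(251*25 + 342791) = ((-50078 + 59248) - 45374)*(6275 + 342791) = (9170 - 45374)*349066 = -36204*349066 = -12637585464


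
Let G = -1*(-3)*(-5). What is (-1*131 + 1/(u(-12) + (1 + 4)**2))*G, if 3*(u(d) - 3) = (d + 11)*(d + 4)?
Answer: 180735/92 ≈ 1964.5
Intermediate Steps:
u(d) = 3 + (4 + d)*(11 + d)/3 (u(d) = 3 + ((d + 11)*(d + 4))/3 = 3 + ((11 + d)*(4 + d))/3 = 3 + ((4 + d)*(11 + d))/3 = 3 + (4 + d)*(11 + d)/3)
G = -15 (G = 3*(-5) = -15)
(-1*131 + 1/(u(-12) + (1 + 4)**2))*G = (-1*131 + 1/((53/3 + 5*(-12) + (1/3)*(-12)**2) + (1 + 4)**2))*(-15) = (-131 + 1/((53/3 - 60 + (1/3)*144) + 5**2))*(-15) = (-131 + 1/((53/3 - 60 + 48) + 25))*(-15) = (-131 + 1/(17/3 + 25))*(-15) = (-131 + 1/(92/3))*(-15) = (-131 + 3/92)*(-15) = -12049/92*(-15) = 180735/92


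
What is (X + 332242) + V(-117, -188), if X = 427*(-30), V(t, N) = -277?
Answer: 319155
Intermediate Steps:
X = -12810
(X + 332242) + V(-117, -188) = (-12810 + 332242) - 277 = 319432 - 277 = 319155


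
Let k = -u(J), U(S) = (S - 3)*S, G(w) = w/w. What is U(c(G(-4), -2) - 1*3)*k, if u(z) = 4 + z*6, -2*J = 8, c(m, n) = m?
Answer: 200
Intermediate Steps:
G(w) = 1
J = -4 (J = -1/2*8 = -4)
U(S) = S*(-3 + S) (U(S) = (-3 + S)*S = S*(-3 + S))
u(z) = 4 + 6*z
k = 20 (k = -(4 + 6*(-4)) = -(4 - 24) = -1*(-20) = 20)
U(c(G(-4), -2) - 1*3)*k = ((1 - 1*3)*(-3 + (1 - 1*3)))*20 = ((1 - 3)*(-3 + (1 - 3)))*20 = -2*(-3 - 2)*20 = -2*(-5)*20 = 10*20 = 200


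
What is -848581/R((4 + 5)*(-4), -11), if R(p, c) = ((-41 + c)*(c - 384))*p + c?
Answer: 848581/739451 ≈ 1.1476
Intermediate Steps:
R(p, c) = c + p*(-384 + c)*(-41 + c) (R(p, c) = ((-41 + c)*(-384 + c))*p + c = ((-384 + c)*(-41 + c))*p + c = p*(-384 + c)*(-41 + c) + c = c + p*(-384 + c)*(-41 + c))
-848581/R((4 + 5)*(-4), -11) = -848581/(-11 + 15744*((4 + 5)*(-4)) + ((4 + 5)*(-4))*(-11)² - 425*(-11)*(4 + 5)*(-4)) = -848581/(-11 + 15744*(9*(-4)) + (9*(-4))*121 - 425*(-11)*9*(-4)) = -848581/(-11 + 15744*(-36) - 36*121 - 425*(-11)*(-36)) = -848581/(-11 - 566784 - 4356 - 168300) = -848581/(-739451) = -848581*(-1/739451) = 848581/739451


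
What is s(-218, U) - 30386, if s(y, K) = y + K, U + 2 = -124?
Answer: -30730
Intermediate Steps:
U = -126 (U = -2 - 124 = -126)
s(y, K) = K + y
s(-218, U) - 30386 = (-126 - 218) - 30386 = -344 - 30386 = -30730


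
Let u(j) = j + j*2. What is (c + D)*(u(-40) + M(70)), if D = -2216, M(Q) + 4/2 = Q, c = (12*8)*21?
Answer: 10400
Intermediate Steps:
c = 2016 (c = 96*21 = 2016)
u(j) = 3*j (u(j) = j + 2*j = 3*j)
M(Q) = -2 + Q
(c + D)*(u(-40) + M(70)) = (2016 - 2216)*(3*(-40) + (-2 + 70)) = -200*(-120 + 68) = -200*(-52) = 10400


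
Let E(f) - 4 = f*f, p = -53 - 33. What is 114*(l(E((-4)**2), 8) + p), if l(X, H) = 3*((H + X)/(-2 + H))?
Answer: 5472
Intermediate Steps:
p = -86
E(f) = 4 + f**2 (E(f) = 4 + f*f = 4 + f**2)
l(X, H) = 3*(H + X)/(-2 + H) (l(X, H) = 3*((H + X)/(-2 + H)) = 3*(H + X)/(-2 + H))
114*(l(E((-4)**2), 8) + p) = 114*(3*(8 + (4 + ((-4)**2)**2))/(-2 + 8) - 86) = 114*(3*(8 + (4 + 16**2))/6 - 86) = 114*(3*(1/6)*(8 + (4 + 256)) - 86) = 114*(3*(1/6)*(8 + 260) - 86) = 114*(3*(1/6)*268 - 86) = 114*(134 - 86) = 114*48 = 5472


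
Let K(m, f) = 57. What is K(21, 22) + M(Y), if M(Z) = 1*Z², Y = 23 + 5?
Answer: 841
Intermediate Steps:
Y = 28
M(Z) = Z²
K(21, 22) + M(Y) = 57 + 28² = 57 + 784 = 841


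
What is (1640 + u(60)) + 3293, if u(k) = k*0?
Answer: 4933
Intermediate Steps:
u(k) = 0
(1640 + u(60)) + 3293 = (1640 + 0) + 3293 = 1640 + 3293 = 4933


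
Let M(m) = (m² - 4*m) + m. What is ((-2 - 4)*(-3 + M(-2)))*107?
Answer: -4494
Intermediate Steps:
M(m) = m² - 3*m
((-2 - 4)*(-3 + M(-2)))*107 = ((-2 - 4)*(-3 - 2*(-3 - 2)))*107 = -6*(-3 - 2*(-5))*107 = -6*(-3 + 10)*107 = -6*7*107 = -42*107 = -4494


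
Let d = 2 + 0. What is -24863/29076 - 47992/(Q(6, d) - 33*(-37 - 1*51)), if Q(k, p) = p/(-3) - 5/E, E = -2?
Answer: -8805978757/506940060 ≈ -17.371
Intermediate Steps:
d = 2
Q(k, p) = 5/2 - p/3 (Q(k, p) = p/(-3) - 5/(-2) = p*(-⅓) - 5*(-½) = -p/3 + 5/2 = 5/2 - p/3)
-24863/29076 - 47992/(Q(6, d) - 33*(-37 - 1*51)) = -24863/29076 - 47992/((5/2 - ⅓*2) - 33*(-37 - 1*51)) = -24863*1/29076 - 47992/((5/2 - ⅔) - 33*(-37 - 51)) = -24863/29076 - 47992/(11/6 - 33*(-88)) = -24863/29076 - 47992/(11/6 + 2904) = -24863/29076 - 47992/17435/6 = -24863/29076 - 47992*6/17435 = -24863/29076 - 287952/17435 = -8805978757/506940060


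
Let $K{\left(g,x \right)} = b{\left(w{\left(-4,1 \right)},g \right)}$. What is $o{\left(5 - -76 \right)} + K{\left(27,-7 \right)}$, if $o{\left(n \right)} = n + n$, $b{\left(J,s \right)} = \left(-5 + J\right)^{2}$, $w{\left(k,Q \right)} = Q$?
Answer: $178$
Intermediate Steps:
$K{\left(g,x \right)} = 16$ ($K{\left(g,x \right)} = \left(-5 + 1\right)^{2} = \left(-4\right)^{2} = 16$)
$o{\left(n \right)} = 2 n$
$o{\left(5 - -76 \right)} + K{\left(27,-7 \right)} = 2 \left(5 - -76\right) + 16 = 2 \left(5 + 76\right) + 16 = 2 \cdot 81 + 16 = 162 + 16 = 178$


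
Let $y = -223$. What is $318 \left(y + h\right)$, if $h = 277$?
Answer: $17172$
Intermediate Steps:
$318 \left(y + h\right) = 318 \left(-223 + 277\right) = 318 \cdot 54 = 17172$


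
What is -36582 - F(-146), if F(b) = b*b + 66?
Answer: -57964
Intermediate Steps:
F(b) = 66 + b² (F(b) = b² + 66 = 66 + b²)
-36582 - F(-146) = -36582 - (66 + (-146)²) = -36582 - (66 + 21316) = -36582 - 1*21382 = -36582 - 21382 = -57964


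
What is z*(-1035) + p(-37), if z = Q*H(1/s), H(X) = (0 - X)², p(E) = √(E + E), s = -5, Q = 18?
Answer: -3726/5 + I*√74 ≈ -745.2 + 8.6023*I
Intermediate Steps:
p(E) = √2*√E (p(E) = √(2*E) = √2*√E)
H(X) = X² (H(X) = (-X)² = X²)
z = 18/25 (z = 18*(1/(-5))² = 18*(-⅕)² = 18*(1/25) = 18/25 ≈ 0.72000)
z*(-1035) + p(-37) = (18/25)*(-1035) + √2*√(-37) = -3726/5 + √2*(I*√37) = -3726/5 + I*√74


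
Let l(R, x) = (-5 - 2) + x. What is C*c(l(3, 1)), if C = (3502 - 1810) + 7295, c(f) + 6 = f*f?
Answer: 269610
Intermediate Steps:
l(R, x) = -7 + x
c(f) = -6 + f² (c(f) = -6 + f*f = -6 + f²)
C = 8987 (C = 1692 + 7295 = 8987)
C*c(l(3, 1)) = 8987*(-6 + (-7 + 1)²) = 8987*(-6 + (-6)²) = 8987*(-6 + 36) = 8987*30 = 269610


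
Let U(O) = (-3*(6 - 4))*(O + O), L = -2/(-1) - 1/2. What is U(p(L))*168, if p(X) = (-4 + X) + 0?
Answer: 5040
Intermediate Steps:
L = 3/2 (L = -2*(-1) - 1*½ = 2 - ½ = 3/2 ≈ 1.5000)
p(X) = -4 + X
U(O) = -12*O (U(O) = (-3*2)*(2*O) = -12*O)
U(p(L))*168 = -12*(-4 + 3/2)*168 = -12*(-5/2)*168 = 30*168 = 5040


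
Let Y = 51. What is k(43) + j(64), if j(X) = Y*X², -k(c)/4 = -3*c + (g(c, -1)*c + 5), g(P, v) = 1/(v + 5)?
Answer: 209349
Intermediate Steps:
g(P, v) = 1/(5 + v)
k(c) = -20 + 11*c (k(c) = -4*(-3*c + (c/(5 - 1) + 5)) = -4*(-3*c + (c/4 + 5)) = -4*(-3*c + (5 + c/4)) = -4*(5 - 11*c/4) = -20 + 11*c)
j(X) = 51*X²
k(43) + j(64) = (-20 + 11*43) + 51*64² = (-20 + 473) + 51*4096 = 453 + 208896 = 209349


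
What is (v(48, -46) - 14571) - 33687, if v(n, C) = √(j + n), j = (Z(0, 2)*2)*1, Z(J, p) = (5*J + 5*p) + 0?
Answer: -48258 + 2*√17 ≈ -48250.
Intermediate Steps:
Z(J, p) = 5*J + 5*p
j = 20 (j = ((5*0 + 5*2)*2)*1 = ((0 + 10)*2)*1 = (10*2)*1 = 20*1 = 20)
v(n, C) = √(20 + n)
(v(48, -46) - 14571) - 33687 = (√(20 + 48) - 14571) - 33687 = (√68 - 14571) - 33687 = (2*√17 - 14571) - 33687 = (-14571 + 2*√17) - 33687 = -48258 + 2*√17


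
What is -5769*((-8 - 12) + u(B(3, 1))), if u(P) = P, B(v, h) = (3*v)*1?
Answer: 63459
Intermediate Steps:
B(v, h) = 3*v
-5769*((-8 - 12) + u(B(3, 1))) = -5769*((-8 - 12) + 3*3) = -5769*(-20 + 9) = -5769*(-11) = 63459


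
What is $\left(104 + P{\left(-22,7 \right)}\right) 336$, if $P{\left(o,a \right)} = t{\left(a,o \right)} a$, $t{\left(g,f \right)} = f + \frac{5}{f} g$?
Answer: $- \frac{225960}{11} \approx -20542.0$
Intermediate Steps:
$t{\left(g,f \right)} = f + \frac{5 g}{f}$
$P{\left(o,a \right)} = a \left(o + \frac{5 a}{o}\right)$ ($P{\left(o,a \right)} = \left(o + \frac{5 a}{o}\right) a = a \left(o + \frac{5 a}{o}\right)$)
$\left(104 + P{\left(-22,7 \right)}\right) 336 = \left(104 + \frac{7 \left(\left(-22\right)^{2} + 5 \cdot 7\right)}{-22}\right) 336 = \left(104 + 7 \left(- \frac{1}{22}\right) \left(484 + 35\right)\right) 336 = \left(104 + 7 \left(- \frac{1}{22}\right) 519\right) 336 = \left(104 - \frac{3633}{22}\right) 336 = \left(- \frac{1345}{22}\right) 336 = - \frac{225960}{11}$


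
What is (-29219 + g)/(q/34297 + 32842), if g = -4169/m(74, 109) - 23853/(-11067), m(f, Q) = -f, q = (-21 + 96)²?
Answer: -273018185851343/307488072399214 ≈ -0.88790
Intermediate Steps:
q = 5625 (q = 75² = 5625)
g = 15967815/272986 (g = -4169/((-1*74)) - 23853/(-11067) = -4169/(-74) - 23853*(-1/11067) = -4169*(-1/74) + 7951/3689 = 4169/74 + 7951/3689 = 15967815/272986 ≈ 58.493)
(-29219 + g)/(q/34297 + 32842) = (-29219 + 15967815/272986)/(5625/34297 + 32842) = -7960410119/(272986*(5625*(1/34297) + 32842)) = -7960410119/(272986*(5625/34297 + 32842)) = -7960410119/(272986*1126387699/34297) = -7960410119/272986*34297/1126387699 = -273018185851343/307488072399214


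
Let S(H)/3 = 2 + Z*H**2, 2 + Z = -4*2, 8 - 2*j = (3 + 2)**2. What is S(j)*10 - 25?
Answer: -21640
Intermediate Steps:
j = -17/2 (j = 4 - (3 + 2)**2/2 = 4 - 1/2*5**2 = 4 - 1/2*25 = 4 - 25/2 = -17/2 ≈ -8.5000)
Z = -10 (Z = -2 - 4*2 = -2 - 8 = -10)
S(H) = 6 - 30*H**2 (S(H) = 3*(2 - 10*H**2) = 6 - 30*H**2)
S(j)*10 - 25 = (6 - 30*(-17/2)**2)*10 - 25 = (6 - 30*289/4)*10 - 25 = (6 - 4335/2)*10 - 25 = -4323/2*10 - 25 = -21615 - 25 = -21640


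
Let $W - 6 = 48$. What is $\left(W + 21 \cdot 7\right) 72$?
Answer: $14472$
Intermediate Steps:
$W = 54$ ($W = 6 + 48 = 54$)
$\left(W + 21 \cdot 7\right) 72 = \left(54 + 21 \cdot 7\right) 72 = \left(54 + 147\right) 72 = 201 \cdot 72 = 14472$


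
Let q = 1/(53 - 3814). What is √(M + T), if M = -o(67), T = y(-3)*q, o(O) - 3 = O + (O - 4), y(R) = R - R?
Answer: I*√133 ≈ 11.533*I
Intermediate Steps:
y(R) = 0
o(O) = -1 + 2*O (o(O) = 3 + (O + (O - 4)) = 3 + (O + (-4 + O)) = 3 + (-4 + 2*O) = -1 + 2*O)
q = -1/3761 (q = 1/(-3761) = -1/3761 ≈ -0.00026589)
T = 0 (T = 0*(-1/3761) = 0)
M = -133 (M = -(-1 + 2*67) = -(-1 + 134) = -1*133 = -133)
√(M + T) = √(-133 + 0) = √(-133) = I*√133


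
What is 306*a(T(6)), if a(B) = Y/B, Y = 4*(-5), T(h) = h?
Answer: -1020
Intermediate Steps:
Y = -20
a(B) = -20/B
306*a(T(6)) = 306*(-20/6) = 306*(-20*⅙) = 306*(-10/3) = -1020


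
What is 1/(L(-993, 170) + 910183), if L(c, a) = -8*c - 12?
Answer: 1/918115 ≈ 1.0892e-6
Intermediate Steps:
L(c, a) = -12 - 8*c
1/(L(-993, 170) + 910183) = 1/((-12 - 8*(-993)) + 910183) = 1/((-12 + 7944) + 910183) = 1/(7932 + 910183) = 1/918115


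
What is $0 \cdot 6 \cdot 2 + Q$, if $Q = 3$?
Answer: $3$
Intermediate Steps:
$0 \cdot 6 \cdot 2 + Q = 0 \cdot 6 \cdot 2 + 3 = 0 \cdot 12 + 3 = 0 + 3 = 3$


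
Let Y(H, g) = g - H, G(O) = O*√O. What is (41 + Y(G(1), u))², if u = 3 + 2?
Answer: 2025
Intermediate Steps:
G(O) = O^(3/2)
u = 5
(41 + Y(G(1), u))² = (41 + (5 - 1^(3/2)))² = (41 + (5 - 1*1))² = (41 + (5 - 1))² = (41 + 4)² = 45² = 2025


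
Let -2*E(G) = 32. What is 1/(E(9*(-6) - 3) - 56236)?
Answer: -1/56252 ≈ -1.7777e-5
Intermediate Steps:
E(G) = -16 (E(G) = -½*32 = -16)
1/(E(9*(-6) - 3) - 56236) = 1/(-16 - 56236) = 1/(-56252) = -1/56252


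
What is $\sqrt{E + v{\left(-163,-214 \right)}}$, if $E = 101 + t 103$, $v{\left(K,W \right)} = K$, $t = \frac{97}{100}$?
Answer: $\frac{\sqrt{3791}}{10} \approx 6.1571$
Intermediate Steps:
$t = \frac{97}{100}$ ($t = 97 \cdot \frac{1}{100} = \frac{97}{100} \approx 0.97$)
$E = \frac{20091}{100}$ ($E = 101 + \frac{97}{100} \cdot 103 = 101 + \frac{9991}{100} = \frac{20091}{100} \approx 200.91$)
$\sqrt{E + v{\left(-163,-214 \right)}} = \sqrt{\frac{20091}{100} - 163} = \sqrt{\frac{3791}{100}} = \frac{\sqrt{3791}}{10}$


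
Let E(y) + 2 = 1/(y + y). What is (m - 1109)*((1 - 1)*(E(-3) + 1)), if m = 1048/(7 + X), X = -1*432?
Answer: 0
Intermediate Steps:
E(y) = -2 + 1/(2*y) (E(y) = -2 + 1/(y + y) = -2 + 1/(2*y))
X = -432
m = -1048/425 (m = 1048/(7 - 432) = 1048/(-425) = 1048*(-1/425) = -1048/425 ≈ -2.4659)
(m - 1109)*((1 - 1)*(E(-3) + 1)) = (-1048/425 - 1109)*((1 - 1)*((-2 + (½)/(-3)) + 1)) = -0*((-2 + (½)*(-⅓)) + 1) = -0*((-2 - ⅙) + 1) = -0*(-13/6 + 1) = -0*(-7)/6 = -472373/425*0 = 0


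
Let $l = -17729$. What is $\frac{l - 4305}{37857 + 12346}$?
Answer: $- \frac{22034}{50203} \approx -0.4389$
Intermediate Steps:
$\frac{l - 4305}{37857 + 12346} = \frac{-17729 - 4305}{37857 + 12346} = - \frac{22034}{50203}$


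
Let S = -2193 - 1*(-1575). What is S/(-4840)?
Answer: 309/2420 ≈ 0.12769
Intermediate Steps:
S = -618 (S = -2193 + 1575 = -618)
S/(-4840) = -618/(-4840) = -618*(-1/4840) = 309/2420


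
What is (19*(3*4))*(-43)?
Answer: -9804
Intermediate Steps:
(19*(3*4))*(-43) = (19*12)*(-43) = 228*(-43) = -9804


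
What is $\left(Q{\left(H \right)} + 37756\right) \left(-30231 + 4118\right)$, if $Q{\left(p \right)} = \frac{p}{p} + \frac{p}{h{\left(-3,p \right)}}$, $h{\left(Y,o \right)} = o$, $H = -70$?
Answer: $-985974654$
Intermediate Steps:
$Q{\left(p \right)} = 2$ ($Q{\left(p \right)} = \frac{p}{p} + \frac{p}{p} = 1 + 1 = 2$)
$\left(Q{\left(H \right)} + 37756\right) \left(-30231 + 4118\right) = \left(2 + 37756\right) \left(-30231 + 4118\right) = 37758 \left(-26113\right) = -985974654$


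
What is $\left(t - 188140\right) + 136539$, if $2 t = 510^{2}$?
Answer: $78449$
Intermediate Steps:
$t = 130050$ ($t = \frac{510^{2}}{2} = \frac{1}{2} \cdot 260100 = 130050$)
$\left(t - 188140\right) + 136539 = \left(130050 - 188140\right) + 136539 = -58090 + 136539 = 78449$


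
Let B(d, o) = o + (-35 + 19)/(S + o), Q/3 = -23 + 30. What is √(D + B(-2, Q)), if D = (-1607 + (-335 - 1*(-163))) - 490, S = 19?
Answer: I*√56210/5 ≈ 47.417*I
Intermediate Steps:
D = -2269 (D = (-1607 + (-335 + 163)) - 490 = (-1607 - 172) - 490 = -1779 - 490 = -2269)
Q = 21 (Q = 3*(-23 + 30) = 3*7 = 21)
B(d, o) = o - 16/(19 + o) (B(d, o) = o + (-35 + 19)/(19 + o) = o - 16/(19 + o))
√(D + B(-2, Q)) = √(-2269 + (-16 + 21² + 19*21)/(19 + 21)) = √(-2269 + (-16 + 441 + 399)/40) = √(-2269 + (1/40)*824) = √(-2269 + 103/5) = √(-11242/5) = I*√56210/5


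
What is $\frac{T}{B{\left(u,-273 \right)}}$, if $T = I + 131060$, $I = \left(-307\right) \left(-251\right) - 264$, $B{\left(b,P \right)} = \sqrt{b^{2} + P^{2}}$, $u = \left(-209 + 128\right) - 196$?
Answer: $\frac{207853 \sqrt{151258}}{151258} \approx 534.44$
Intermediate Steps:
$u = -277$ ($u = -81 - 196 = -277$)
$B{\left(b,P \right)} = \sqrt{P^{2} + b^{2}}$
$I = 76793$ ($I = 77057 - 264 = 76793$)
$T = 207853$ ($T = 76793 + 131060 = 207853$)
$\frac{T}{B{\left(u,-273 \right)}} = \frac{207853}{\sqrt{\left(-273\right)^{2} + \left(-277\right)^{2}}} = \frac{207853}{\sqrt{74529 + 76729}} = \frac{207853}{\sqrt{151258}} = 207853 \frac{\sqrt{151258}}{151258} = \frac{207853 \sqrt{151258}}{151258}$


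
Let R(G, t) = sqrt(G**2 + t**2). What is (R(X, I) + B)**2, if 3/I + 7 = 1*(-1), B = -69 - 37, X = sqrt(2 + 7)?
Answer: 719689/64 - 159*sqrt(65)/2 ≈ 10604.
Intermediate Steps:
X = 3 (X = sqrt(9) = 3)
B = -106
I = -3/8 (I = 3/(-7 + 1*(-1)) = 3/(-7 - 1) = 3/(-8) = 3*(-1/8) = -3/8 ≈ -0.37500)
(R(X, I) + B)**2 = (sqrt(3**2 + (-3/8)**2) - 106)**2 = (sqrt(9 + 9/64) - 106)**2 = (sqrt(585/64) - 106)**2 = (3*sqrt(65)/8 - 106)**2 = (-106 + 3*sqrt(65)/8)**2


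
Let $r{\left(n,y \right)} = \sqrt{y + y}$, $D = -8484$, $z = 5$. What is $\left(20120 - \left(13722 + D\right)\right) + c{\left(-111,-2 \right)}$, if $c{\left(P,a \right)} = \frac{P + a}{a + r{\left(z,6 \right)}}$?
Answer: $\frac{59415}{4} - \frac{113 \sqrt{3}}{4} \approx 14805.0$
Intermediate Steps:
$r{\left(n,y \right)} = \sqrt{2} \sqrt{y}$ ($r{\left(n,y \right)} = \sqrt{2 y} = \sqrt{2} \sqrt{y}$)
$c{\left(P,a \right)} = \frac{P + a}{a + 2 \sqrt{3}}$ ($c{\left(P,a \right)} = \frac{P + a}{a + \sqrt{2} \sqrt{6}} = \frac{P + a}{a + 2 \sqrt{3}}$)
$\left(20120 - \left(13722 + D\right)\right) + c{\left(-111,-2 \right)} = \left(20120 - 5238\right) + \frac{-111 - 2}{-2 + 2 \sqrt{3}} = \left(20120 + \left(-6111 + \left(-7611 + 8484\right)\right)\right) + \frac{1}{-2 + 2 \sqrt{3}} \left(-113\right) = \left(20120 + \left(-6111 + 873\right)\right) - \frac{113}{-2 + 2 \sqrt{3}} = \left(20120 - 5238\right) - \frac{113}{-2 + 2 \sqrt{3}} = 14882 - \frac{113}{-2 + 2 \sqrt{3}}$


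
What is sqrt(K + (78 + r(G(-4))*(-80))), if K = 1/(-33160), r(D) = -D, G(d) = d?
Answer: I*sqrt(66524937090)/16580 ≈ 15.556*I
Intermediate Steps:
K = -1/33160 ≈ -3.0157e-5
sqrt(K + (78 + r(G(-4))*(-80))) = sqrt(-1/33160 + (78 - 1*(-4)*(-80))) = sqrt(-1/33160 + (78 + 4*(-80))) = sqrt(-1/33160 + (78 - 320)) = sqrt(-1/33160 - 242) = sqrt(-8024721/33160) = I*sqrt(66524937090)/16580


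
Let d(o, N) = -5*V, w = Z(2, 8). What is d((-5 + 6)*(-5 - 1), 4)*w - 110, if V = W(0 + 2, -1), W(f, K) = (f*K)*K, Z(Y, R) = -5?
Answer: -60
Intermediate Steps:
W(f, K) = f*K² (W(f, K) = (K*f)*K = f*K²)
V = 2 (V = (0 + 2)*(-1)² = 2*1 = 2)
w = -5
d(o, N) = -10 (d(o, N) = -5*2 = -10)
d((-5 + 6)*(-5 - 1), 4)*w - 110 = -10*(-5) - 110 = 50 - 110 = -60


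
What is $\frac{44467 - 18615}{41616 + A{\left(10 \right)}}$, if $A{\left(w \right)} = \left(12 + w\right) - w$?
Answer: $\frac{6463}{10407} \approx 0.62102$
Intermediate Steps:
$A{\left(w \right)} = 12$
$\frac{44467 - 18615}{41616 + A{\left(10 \right)}} = \frac{44467 - 18615}{41616 + 12} = \frac{25852}{41628} = 25852 \cdot \frac{1}{41628} = \frac{6463}{10407}$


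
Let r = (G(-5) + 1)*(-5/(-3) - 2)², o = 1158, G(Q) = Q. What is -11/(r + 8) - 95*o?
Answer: -7480779/68 ≈ -1.1001e+5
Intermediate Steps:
r = -4/9 (r = (-5 + 1)*(-5/(-3) - 2)² = -4*(-5*(-⅓) - 2)² = -4*(5/3 - 2)² = -4*(-⅓)² = -4*⅑ = -4/9 ≈ -0.44444)
-11/(r + 8) - 95*o = -11/(-4/9 + 8) - 95*1158 = -11/(68/9) - 110010 = (9/68)*(-11) - 110010 = -99/68 - 110010 = -7480779/68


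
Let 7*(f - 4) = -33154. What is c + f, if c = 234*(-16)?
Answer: -59334/7 ≈ -8476.3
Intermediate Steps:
c = -3744
f = -33126/7 (f = 4 + (⅐)*(-33154) = 4 - 33154/7 = -33126/7 ≈ -4732.3)
c + f = -3744 - 33126/7 = -59334/7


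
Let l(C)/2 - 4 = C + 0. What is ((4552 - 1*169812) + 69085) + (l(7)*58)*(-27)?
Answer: -130627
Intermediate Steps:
l(C) = 8 + 2*C (l(C) = 8 + 2*(C + 0) = 8 + 2*C)
((4552 - 1*169812) + 69085) + (l(7)*58)*(-27) = ((4552 - 1*169812) + 69085) + ((8 + 2*7)*58)*(-27) = ((4552 - 169812) + 69085) + ((8 + 14)*58)*(-27) = (-165260 + 69085) + (22*58)*(-27) = -96175 + 1276*(-27) = -96175 - 34452 = -130627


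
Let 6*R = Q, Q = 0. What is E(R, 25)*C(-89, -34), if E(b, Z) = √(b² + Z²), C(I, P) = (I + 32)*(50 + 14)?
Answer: -91200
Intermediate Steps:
C(I, P) = 2048 + 64*I (C(I, P) = (32 + I)*64 = 2048 + 64*I)
R = 0 (R = (⅙)*0 = 0)
E(b, Z) = √(Z² + b²)
E(R, 25)*C(-89, -34) = √(25² + 0²)*(2048 + 64*(-89)) = √(625 + 0)*(2048 - 5696) = √625*(-3648) = 25*(-3648) = -91200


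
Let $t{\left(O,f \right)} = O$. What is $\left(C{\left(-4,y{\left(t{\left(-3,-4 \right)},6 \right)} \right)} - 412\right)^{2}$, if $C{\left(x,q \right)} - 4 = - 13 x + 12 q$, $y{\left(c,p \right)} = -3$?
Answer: $153664$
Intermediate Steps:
$C{\left(x,q \right)} = 4 - 13 x + 12 q$ ($C{\left(x,q \right)} = 4 + \left(- 13 x + 12 q\right) = 4 - 13 x + 12 q$)
$\left(C{\left(-4,y{\left(t{\left(-3,-4 \right)},6 \right)} \right)} - 412\right)^{2} = \left(\left(4 - -52 + 12 \left(-3\right)\right) - 412\right)^{2} = \left(\left(4 + 52 - 36\right) - 412\right)^{2} = \left(20 - 412\right)^{2} = \left(-392\right)^{2} = 153664$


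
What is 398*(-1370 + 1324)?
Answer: -18308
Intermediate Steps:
398*(-1370 + 1324) = 398*(-46) = -18308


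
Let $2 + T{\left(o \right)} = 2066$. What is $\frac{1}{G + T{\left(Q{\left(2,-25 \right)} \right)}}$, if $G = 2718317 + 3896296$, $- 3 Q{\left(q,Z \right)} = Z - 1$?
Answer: $\frac{1}{6616677} \approx 1.5113 \cdot 10^{-7}$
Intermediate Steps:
$Q{\left(q,Z \right)} = \frac{1}{3} - \frac{Z}{3}$ ($Q{\left(q,Z \right)} = - \frac{Z - 1}{3} = - \frac{-1 + Z}{3} = \frac{1}{3} - \frac{Z}{3}$)
$T{\left(o \right)} = 2064$ ($T{\left(o \right)} = -2 + 2066 = 2064$)
$G = 6614613$
$\frac{1}{G + T{\left(Q{\left(2,-25 \right)} \right)}} = \frac{1}{6614613 + 2064} = \frac{1}{6616677}$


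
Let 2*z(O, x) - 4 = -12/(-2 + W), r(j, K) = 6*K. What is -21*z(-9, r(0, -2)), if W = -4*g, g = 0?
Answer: -105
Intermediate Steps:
W = 0 (W = -4*0 = 0)
z(O, x) = 5 (z(O, x) = 2 + (-12/(-2 + 0))/2 = 2 + (-12/(-2))/2 = 2 + (-½*(-12))/2 = 2 + (½)*6 = 2 + 3 = 5)
-21*z(-9, r(0, -2)) = -21*5 = -105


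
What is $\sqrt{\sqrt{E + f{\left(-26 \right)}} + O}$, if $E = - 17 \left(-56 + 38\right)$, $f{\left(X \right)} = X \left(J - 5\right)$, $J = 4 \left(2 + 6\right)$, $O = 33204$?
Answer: $\sqrt{33204 + 6 i \sqrt{11}} \approx 182.22 + 0.0546 i$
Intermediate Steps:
$J = 32$ ($J = 4 \cdot 8 = 32$)
$f{\left(X \right)} = 27 X$ ($f{\left(X \right)} = X \left(32 - 5\right) = X 27 = 27 X$)
$E = 306$ ($E = \left(-17\right) \left(-18\right) = 306$)
$\sqrt{\sqrt{E + f{\left(-26 \right)}} + O} = \sqrt{\sqrt{306 + 27 \left(-26\right)} + 33204} = \sqrt{\sqrt{306 - 702} + 33204} = \sqrt{\sqrt{-396} + 33204} = \sqrt{6 i \sqrt{11} + 33204} = \sqrt{33204 + 6 i \sqrt{11}}$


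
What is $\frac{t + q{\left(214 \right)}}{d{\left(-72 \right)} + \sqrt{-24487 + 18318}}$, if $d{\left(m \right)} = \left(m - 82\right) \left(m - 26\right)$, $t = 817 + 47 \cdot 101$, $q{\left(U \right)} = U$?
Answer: $\frac{87201576}{227774633} - \frac{5778 i \sqrt{6169}}{227774633} \approx 0.38284 - 0.0019924 i$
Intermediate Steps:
$t = 5564$ ($t = 817 + 4747 = 5564$)
$d{\left(m \right)} = \left(-82 + m\right) \left(-26 + m\right)$
$\frac{t + q{\left(214 \right)}}{d{\left(-72 \right)} + \sqrt{-24487 + 18318}} = \frac{5564 + 214}{\left(2132 + \left(-72\right)^{2} - -7776\right) + \sqrt{-24487 + 18318}} = \frac{5778}{\left(2132 + 5184 + 7776\right) + \sqrt{-6169}} = \frac{5778}{15092 + i \sqrt{6169}}$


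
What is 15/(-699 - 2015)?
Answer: -15/2714 ≈ -0.0055269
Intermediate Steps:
15/(-699 - 2015) = 15/(-2714) = 15*(-1/2714) = -15/2714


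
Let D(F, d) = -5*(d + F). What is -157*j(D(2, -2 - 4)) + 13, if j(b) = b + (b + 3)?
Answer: -6738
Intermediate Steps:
D(F, d) = -5*F - 5*d (D(F, d) = -5*(F + d) = -5*F - 5*d)
j(b) = 3 + 2*b (j(b) = b + (3 + b) = 3 + 2*b)
-157*j(D(2, -2 - 4)) + 13 = -157*(3 + 2*(-5*2 - 5*(-2 - 4))) + 13 = -157*(3 + 2*(-10 - 5*(-6))) + 13 = -157*(3 + 2*(-10 + 30)) + 13 = -157*(3 + 2*20) + 13 = -157*(3 + 40) + 13 = -157*43 + 13 = -6751 + 13 = -6738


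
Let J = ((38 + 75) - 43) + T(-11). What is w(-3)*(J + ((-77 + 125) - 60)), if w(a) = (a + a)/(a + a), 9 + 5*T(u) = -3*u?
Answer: 314/5 ≈ 62.800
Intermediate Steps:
T(u) = -9/5 - 3*u/5 (T(u) = -9/5 + (-3*u)/5 = -9/5 - 3*u/5)
w(a) = 1 (w(a) = (2*a)/((2*a)) = (2*a)*(1/(2*a)) = 1)
J = 374/5 (J = ((38 + 75) - 43) + (-9/5 - ⅗*(-11)) = (113 - 43) + (-9/5 + 33/5) = 70 + 24/5 = 374/5 ≈ 74.800)
w(-3)*(J + ((-77 + 125) - 60)) = 1*(374/5 + ((-77 + 125) - 60)) = 1*(374/5 + (48 - 60)) = 1*(374/5 - 12) = 1*(314/5) = 314/5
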